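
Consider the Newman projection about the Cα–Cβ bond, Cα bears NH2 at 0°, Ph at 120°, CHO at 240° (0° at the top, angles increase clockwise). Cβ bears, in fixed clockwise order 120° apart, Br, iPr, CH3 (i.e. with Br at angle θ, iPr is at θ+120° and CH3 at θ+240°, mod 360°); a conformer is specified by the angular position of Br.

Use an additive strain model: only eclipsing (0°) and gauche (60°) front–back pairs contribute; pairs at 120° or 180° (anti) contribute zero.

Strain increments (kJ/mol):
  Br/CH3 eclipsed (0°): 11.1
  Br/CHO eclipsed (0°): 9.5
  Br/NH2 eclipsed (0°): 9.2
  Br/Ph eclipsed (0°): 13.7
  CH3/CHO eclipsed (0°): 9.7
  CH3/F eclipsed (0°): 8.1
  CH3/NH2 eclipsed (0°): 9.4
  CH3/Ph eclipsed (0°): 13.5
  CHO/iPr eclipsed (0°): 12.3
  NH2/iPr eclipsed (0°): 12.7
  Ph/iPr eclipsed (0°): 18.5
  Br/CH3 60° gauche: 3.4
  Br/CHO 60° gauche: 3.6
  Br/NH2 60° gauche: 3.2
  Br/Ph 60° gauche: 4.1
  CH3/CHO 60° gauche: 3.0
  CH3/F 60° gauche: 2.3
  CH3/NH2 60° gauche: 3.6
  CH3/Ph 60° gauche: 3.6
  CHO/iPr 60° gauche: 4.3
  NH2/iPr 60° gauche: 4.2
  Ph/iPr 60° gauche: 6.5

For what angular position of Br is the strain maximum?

Br at 0° (eclipsed): NH2(0°)/Br(0°) eclipsed 9.2; Ph(120°)/iPr(120°) eclipsed 18.5; CHO(240°)/CH3(240°) eclipsed 9.7 → 37.4 kJ/mol.
Br at 60° (staggered): NH2(0°)/Br(60°) gauche 3.2; NH2(0°)/CH3(300°) gauche 3.6; Ph(120°)/Br(60°) gauche 4.1; Ph(120°)/iPr(180°) gauche 6.5; CHO(240°)/iPr(180°) gauche 4.3; CHO(240°)/CH3(300°) gauche 3.0 → 24.7 kJ/mol.
Br at 120° (eclipsed): NH2(0°)/CH3(0°) eclipsed 9.4; Ph(120°)/Br(120°) eclipsed 13.7; CHO(240°)/iPr(240°) eclipsed 12.3 → 35.4 kJ/mol.
Br at 180° (staggered): NH2(0°)/iPr(300°) gauche 4.2; NH2(0°)/CH3(60°) gauche 3.6; Ph(120°)/Br(180°) gauche 4.1; Ph(120°)/CH3(60°) gauche 3.6; CHO(240°)/Br(180°) gauche 3.6; CHO(240°)/iPr(300°) gauche 4.3 → 23.4 kJ/mol.
Br at 240° (eclipsed): NH2(0°)/iPr(0°) eclipsed 12.7; Ph(120°)/CH3(120°) eclipsed 13.5; CHO(240°)/Br(240°) eclipsed 9.5 → 35.7 kJ/mol.
Br at 300° (staggered): NH2(0°)/Br(300°) gauche 3.2; NH2(0°)/iPr(60°) gauche 4.2; Ph(120°)/iPr(60°) gauche 6.5; Ph(120°)/CH3(180°) gauche 3.6; CHO(240°)/Br(300°) gauche 3.6; CHO(240°)/CH3(180°) gauche 3.0 → 24.1 kJ/mol.
The maximum (37.4 kJ/mol) occurs with Br at 0°.

0°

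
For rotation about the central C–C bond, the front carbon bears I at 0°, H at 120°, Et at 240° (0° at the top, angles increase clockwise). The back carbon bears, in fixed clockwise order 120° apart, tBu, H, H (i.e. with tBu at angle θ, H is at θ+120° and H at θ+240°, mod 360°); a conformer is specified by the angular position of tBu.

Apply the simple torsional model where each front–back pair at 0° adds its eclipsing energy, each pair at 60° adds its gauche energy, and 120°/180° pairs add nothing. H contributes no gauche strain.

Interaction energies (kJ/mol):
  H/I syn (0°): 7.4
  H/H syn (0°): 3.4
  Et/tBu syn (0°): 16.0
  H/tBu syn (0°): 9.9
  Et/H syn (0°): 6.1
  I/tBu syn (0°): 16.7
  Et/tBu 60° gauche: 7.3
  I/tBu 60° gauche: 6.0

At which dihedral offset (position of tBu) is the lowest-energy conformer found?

tBu at 0° (eclipsed): I–tBu eclipsed, H–H eclipsed, Et–H eclipsed; 16.7 + 3.4 + 6.1 = 26.2 kJ/mol.
tBu at 60° (staggered): I–tBu gauche; 6.0 = 6.0 kJ/mol.
tBu at 120° (eclipsed): I–H eclipsed, H–tBu eclipsed, Et–H eclipsed; 7.4 + 9.9 + 6.1 = 23.4 kJ/mol.
tBu at 180° (staggered): Et–tBu gauche; 7.3 = 7.3 kJ/mol.
tBu at 240° (eclipsed): I–H eclipsed, H–H eclipsed, Et–tBu eclipsed; 7.4 + 3.4 + 16.0 = 26.8 kJ/mol.
tBu at 300° (staggered): I–tBu gauche, Et–tBu gauche; 6.0 + 7.3 = 13.3 kJ/mol.
The minimum (6.0 kJ/mol) occurs with tBu at 60°.

60°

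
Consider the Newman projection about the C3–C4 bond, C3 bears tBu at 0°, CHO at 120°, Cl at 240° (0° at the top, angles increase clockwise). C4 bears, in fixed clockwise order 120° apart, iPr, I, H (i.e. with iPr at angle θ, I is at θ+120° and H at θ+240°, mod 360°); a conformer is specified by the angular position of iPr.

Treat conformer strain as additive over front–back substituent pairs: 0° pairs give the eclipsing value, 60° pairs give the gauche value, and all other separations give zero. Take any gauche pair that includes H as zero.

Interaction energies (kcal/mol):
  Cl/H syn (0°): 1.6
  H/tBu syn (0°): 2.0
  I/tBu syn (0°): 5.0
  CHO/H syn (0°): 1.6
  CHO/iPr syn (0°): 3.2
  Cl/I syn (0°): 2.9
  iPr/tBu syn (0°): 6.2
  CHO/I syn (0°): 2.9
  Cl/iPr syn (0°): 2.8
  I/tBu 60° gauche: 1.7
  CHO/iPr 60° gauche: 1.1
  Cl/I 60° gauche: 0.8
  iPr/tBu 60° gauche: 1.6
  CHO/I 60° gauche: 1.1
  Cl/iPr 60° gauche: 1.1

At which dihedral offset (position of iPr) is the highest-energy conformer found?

0°

iPr at 0° (eclipsed): tBu(0°)/iPr(0°) eclipsed 6.2; CHO(120°)/I(120°) eclipsed 2.9; Cl(240°)/H(240°) eclipsed 1.6 → 10.7 kcal/mol.
iPr at 60° (staggered): tBu(0°)/iPr(60°) gauche 1.6; CHO(120°)/iPr(60°) gauche 1.1; CHO(120°)/I(180°) gauche 1.1; Cl(240°)/I(180°) gauche 0.8 → 4.6 kcal/mol.
iPr at 120° (eclipsed): tBu(0°)/H(0°) eclipsed 2.0; CHO(120°)/iPr(120°) eclipsed 3.2; Cl(240°)/I(240°) eclipsed 2.9 → 8.1 kcal/mol.
iPr at 180° (staggered): tBu(0°)/I(300°) gauche 1.7; CHO(120°)/iPr(180°) gauche 1.1; Cl(240°)/iPr(180°) gauche 1.1; Cl(240°)/I(300°) gauche 0.8 → 4.7 kcal/mol.
iPr at 240° (eclipsed): tBu(0°)/I(0°) eclipsed 5.0; CHO(120°)/H(120°) eclipsed 1.6; Cl(240°)/iPr(240°) eclipsed 2.8 → 9.4 kcal/mol.
iPr at 300° (staggered): tBu(0°)/iPr(300°) gauche 1.6; tBu(0°)/I(60°) gauche 1.7; CHO(120°)/I(60°) gauche 1.1; Cl(240°)/iPr(300°) gauche 1.1 → 5.5 kcal/mol.
The maximum (10.7 kcal/mol) occurs with iPr at 0°.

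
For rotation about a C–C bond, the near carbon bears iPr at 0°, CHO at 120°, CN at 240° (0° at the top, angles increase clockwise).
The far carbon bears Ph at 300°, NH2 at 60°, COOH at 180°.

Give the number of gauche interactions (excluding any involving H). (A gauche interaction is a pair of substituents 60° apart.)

Non-H gauche pairs: iPr(0°)/Ph(300°); iPr(0°)/NH2(60°); CHO(120°)/NH2(60°); CHO(120°)/COOH(180°); CN(240°)/Ph(300°); CN(240°)/COOH(180°) — 6 interactions.

6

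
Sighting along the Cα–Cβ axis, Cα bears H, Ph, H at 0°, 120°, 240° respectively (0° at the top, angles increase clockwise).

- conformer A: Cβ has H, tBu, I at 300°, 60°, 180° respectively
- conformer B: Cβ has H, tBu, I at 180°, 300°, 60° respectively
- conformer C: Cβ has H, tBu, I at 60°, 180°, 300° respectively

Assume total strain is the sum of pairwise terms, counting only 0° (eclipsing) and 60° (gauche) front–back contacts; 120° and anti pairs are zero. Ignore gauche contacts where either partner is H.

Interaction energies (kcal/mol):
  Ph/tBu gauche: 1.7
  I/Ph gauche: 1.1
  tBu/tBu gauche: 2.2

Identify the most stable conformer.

B

A (staggered): Ph(120°)/tBu(60°) gauche 1.7; Ph(120°)/I(180°) gauche 1.1 → 2.8 kcal/mol.
B (staggered): Ph(120°)/I(60°) gauche 1.1 → 1.1 kcal/mol.
C (staggered): Ph(120°)/tBu(180°) gauche 1.7 → 1.7 kcal/mol.
B has the lowest total (1.1 kcal/mol).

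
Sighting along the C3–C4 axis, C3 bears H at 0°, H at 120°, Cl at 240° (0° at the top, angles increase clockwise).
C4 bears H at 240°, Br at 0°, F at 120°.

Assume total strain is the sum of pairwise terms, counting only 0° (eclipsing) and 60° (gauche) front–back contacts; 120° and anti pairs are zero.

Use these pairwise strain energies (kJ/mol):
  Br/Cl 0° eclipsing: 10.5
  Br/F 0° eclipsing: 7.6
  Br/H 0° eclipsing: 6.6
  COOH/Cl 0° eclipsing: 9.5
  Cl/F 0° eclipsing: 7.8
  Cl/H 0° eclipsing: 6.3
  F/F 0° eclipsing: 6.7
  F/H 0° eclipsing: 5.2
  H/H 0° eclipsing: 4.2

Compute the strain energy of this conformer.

18.1 kJ/mol

This conformer is eclipsed. H at 0° is eclipsed with Br at 0° (6.6); H at 120° is eclipsed with F at 120° (5.2); Cl at 240° is eclipsed with H at 240° (6.3). Total 18.1 kJ/mol.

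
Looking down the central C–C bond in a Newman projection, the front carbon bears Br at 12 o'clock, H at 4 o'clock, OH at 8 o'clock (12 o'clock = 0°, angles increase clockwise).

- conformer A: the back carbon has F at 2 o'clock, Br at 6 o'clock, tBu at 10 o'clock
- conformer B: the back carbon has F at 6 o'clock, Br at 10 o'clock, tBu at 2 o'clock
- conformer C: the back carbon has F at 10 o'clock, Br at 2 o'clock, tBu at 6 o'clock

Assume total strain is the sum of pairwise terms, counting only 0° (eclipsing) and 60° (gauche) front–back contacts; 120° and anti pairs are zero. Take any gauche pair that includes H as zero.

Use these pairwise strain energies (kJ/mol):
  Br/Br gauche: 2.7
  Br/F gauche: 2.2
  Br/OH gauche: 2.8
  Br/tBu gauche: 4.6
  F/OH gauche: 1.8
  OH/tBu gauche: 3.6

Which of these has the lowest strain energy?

C

A is staggered. Br at 0° is gauche with F at 60° (2.2); Br at 0° is gauche with tBu at 300° (4.6); OH at 240° is gauche with Br at 180° (2.8); OH at 240° is gauche with tBu at 300° (3.6). Total 13.2 kJ/mol.
B is staggered. Br at 0° is gauche with Br at 300° (2.7); Br at 0° is gauche with tBu at 60° (4.6); OH at 240° is gauche with F at 180° (1.8); OH at 240° is gauche with Br at 300° (2.8). Total 11.9 kJ/mol.
C is staggered. Br at 0° is gauche with F at 300° (2.2); Br at 0° is gauche with Br at 60° (2.7); OH at 240° is gauche with F at 300° (1.8); OH at 240° is gauche with tBu at 180° (3.6). Total 10.3 kJ/mol.
C has the lowest total (10.3 kJ/mol).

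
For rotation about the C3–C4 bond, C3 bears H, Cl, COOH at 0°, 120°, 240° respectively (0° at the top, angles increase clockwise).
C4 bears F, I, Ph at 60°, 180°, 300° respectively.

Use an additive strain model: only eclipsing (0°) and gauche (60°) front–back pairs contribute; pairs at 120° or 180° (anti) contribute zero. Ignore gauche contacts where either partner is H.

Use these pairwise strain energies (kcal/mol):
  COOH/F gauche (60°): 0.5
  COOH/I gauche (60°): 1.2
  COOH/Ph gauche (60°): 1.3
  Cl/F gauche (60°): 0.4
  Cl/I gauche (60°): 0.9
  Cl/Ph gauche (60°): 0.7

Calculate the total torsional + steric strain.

This conformer is staggered. Cl at 120° is gauche with F at 60° (0.4); Cl at 120° is gauche with I at 180° (0.9); COOH at 240° is gauche with I at 180° (1.2); COOH at 240° is gauche with Ph at 300° (1.3). Total 3.8 kcal/mol.

3.8 kcal/mol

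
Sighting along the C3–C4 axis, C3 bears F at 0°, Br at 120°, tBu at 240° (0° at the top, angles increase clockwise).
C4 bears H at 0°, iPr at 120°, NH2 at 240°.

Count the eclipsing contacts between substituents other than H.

2

Non-H eclipsing pairs: Br(120°)/iPr(120°); tBu(240°)/NH2(240°) — 2 interactions.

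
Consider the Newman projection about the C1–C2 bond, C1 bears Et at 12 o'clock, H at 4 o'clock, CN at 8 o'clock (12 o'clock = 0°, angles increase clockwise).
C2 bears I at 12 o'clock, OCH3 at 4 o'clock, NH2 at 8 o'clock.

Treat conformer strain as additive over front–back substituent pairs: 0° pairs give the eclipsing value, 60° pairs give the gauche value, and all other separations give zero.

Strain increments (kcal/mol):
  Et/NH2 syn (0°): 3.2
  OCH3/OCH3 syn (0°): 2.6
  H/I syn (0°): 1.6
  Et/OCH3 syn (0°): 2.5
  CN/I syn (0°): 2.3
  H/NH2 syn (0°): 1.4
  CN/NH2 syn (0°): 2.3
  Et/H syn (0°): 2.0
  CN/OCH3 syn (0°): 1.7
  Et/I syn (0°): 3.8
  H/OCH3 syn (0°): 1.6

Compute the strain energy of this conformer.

7.7 kcal/mol

This conformer is eclipsed. Et at 0° is eclipsed with I at 0° (3.8); H at 120° is eclipsed with OCH3 at 120° (1.6); CN at 240° is eclipsed with NH2 at 240° (2.3). Total 7.7 kcal/mol.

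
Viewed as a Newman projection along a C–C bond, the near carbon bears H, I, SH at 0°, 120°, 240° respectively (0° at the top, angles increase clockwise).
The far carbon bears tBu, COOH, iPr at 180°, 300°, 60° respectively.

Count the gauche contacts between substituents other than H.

4

Non-H gauche pairs: I(120°)/tBu(180°); I(120°)/iPr(60°); SH(240°)/tBu(180°); SH(240°)/COOH(300°) — 4 interactions.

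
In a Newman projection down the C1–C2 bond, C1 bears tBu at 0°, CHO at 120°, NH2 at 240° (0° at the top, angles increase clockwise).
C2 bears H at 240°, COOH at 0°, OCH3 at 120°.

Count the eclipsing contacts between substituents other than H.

2

Non-H eclipsing pairs: tBu(0°)/COOH(0°); CHO(120°)/OCH3(120°) — 2 interactions.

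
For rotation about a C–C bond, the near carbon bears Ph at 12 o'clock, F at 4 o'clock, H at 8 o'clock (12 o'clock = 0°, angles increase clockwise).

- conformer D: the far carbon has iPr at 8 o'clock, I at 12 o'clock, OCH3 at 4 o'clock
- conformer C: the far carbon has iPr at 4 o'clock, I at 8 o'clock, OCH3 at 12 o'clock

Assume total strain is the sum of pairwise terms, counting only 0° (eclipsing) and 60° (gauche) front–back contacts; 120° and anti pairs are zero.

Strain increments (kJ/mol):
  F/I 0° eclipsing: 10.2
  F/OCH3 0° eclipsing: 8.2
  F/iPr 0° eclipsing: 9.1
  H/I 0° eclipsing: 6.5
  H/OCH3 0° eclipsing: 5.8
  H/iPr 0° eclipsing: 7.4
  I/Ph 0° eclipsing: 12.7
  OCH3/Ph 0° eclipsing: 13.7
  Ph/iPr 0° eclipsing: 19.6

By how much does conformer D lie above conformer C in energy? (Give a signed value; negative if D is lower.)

-1.0 kJ/mol

D (eclipsed): Ph(0°)/I(0°) eclipsed 12.7; F(120°)/OCH3(120°) eclipsed 8.2; H(240°)/iPr(240°) eclipsed 7.4 → 28.3 kJ/mol.
C (eclipsed): Ph(0°)/OCH3(0°) eclipsed 13.7; F(120°)/iPr(120°) eclipsed 9.1; H(240°)/I(240°) eclipsed 6.5 → 29.3 kJ/mol.
E(D) − E(C) = 28.3 − 29.3 = -1.0 kJ/mol.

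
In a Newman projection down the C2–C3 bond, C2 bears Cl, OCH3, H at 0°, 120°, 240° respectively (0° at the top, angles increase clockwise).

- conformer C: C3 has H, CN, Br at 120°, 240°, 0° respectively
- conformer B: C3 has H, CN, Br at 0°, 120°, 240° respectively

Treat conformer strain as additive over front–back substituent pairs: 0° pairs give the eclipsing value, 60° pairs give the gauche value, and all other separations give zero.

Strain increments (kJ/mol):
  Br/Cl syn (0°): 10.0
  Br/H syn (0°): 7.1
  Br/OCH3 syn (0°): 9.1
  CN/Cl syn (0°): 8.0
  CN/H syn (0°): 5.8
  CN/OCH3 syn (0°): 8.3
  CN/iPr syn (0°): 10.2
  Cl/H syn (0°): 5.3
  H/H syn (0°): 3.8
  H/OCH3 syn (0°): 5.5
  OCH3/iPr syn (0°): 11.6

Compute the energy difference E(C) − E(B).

C (eclipsed): Cl–Br eclipsed, OCH3–H eclipsed, H–CN eclipsed; 10.0 + 5.5 + 5.8 = 21.3 kJ/mol.
B (eclipsed): Cl–H eclipsed, OCH3–CN eclipsed, H–Br eclipsed; 5.3 + 8.3 + 7.1 = 20.7 kJ/mol.
E(C) − E(B) = 21.3 − 20.7 = +0.6 kJ/mol.

+0.6 kJ/mol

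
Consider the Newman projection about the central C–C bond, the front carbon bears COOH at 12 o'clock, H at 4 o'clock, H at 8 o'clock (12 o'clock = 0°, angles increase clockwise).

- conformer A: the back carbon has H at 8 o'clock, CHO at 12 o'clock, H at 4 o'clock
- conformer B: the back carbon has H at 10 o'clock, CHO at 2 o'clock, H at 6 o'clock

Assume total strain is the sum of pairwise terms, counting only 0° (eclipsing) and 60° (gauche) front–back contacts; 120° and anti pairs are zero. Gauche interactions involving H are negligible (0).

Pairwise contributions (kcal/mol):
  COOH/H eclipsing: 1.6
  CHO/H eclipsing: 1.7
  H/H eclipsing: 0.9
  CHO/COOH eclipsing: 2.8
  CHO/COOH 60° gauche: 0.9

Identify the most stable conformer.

B

A (eclipsed): COOH–CHO eclipsed, H–H eclipsed, H–H eclipsed; 2.8 + 0.9 + 0.9 = 4.6 kcal/mol.
B (staggered): COOH–CHO gauche; 0.9 = 0.9 kcal/mol.
B has the lowest total (0.9 kcal/mol).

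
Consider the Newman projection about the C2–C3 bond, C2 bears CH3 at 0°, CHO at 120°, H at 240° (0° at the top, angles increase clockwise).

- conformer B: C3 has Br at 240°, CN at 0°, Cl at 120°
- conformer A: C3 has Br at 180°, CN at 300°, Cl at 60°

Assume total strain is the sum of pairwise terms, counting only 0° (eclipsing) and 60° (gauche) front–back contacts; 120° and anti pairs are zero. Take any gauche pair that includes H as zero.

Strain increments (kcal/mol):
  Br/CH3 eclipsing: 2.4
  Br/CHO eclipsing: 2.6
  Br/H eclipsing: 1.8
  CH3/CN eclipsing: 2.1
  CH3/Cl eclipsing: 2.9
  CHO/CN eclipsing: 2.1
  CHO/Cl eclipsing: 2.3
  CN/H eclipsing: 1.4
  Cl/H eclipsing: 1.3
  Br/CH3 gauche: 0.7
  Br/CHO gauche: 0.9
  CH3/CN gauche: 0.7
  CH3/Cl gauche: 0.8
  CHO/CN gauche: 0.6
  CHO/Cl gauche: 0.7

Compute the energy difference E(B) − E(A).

B is eclipsed. CH3 at 0° is eclipsed with CN at 0° (2.1); CHO at 120° is eclipsed with Cl at 120° (2.3); H at 240° is eclipsed with Br at 240° (1.8). Total 6.2 kcal/mol.
A is staggered. CH3 at 0° is gauche with CN at 300° (0.7); CH3 at 0° is gauche with Cl at 60° (0.8); CHO at 120° is gauche with Br at 180° (0.9); CHO at 120° is gauche with Cl at 60° (0.7). Total 3.1 kcal/mol.
E(B) − E(A) = 6.2 − 3.1 = +3.1 kcal/mol.

+3.1 kcal/mol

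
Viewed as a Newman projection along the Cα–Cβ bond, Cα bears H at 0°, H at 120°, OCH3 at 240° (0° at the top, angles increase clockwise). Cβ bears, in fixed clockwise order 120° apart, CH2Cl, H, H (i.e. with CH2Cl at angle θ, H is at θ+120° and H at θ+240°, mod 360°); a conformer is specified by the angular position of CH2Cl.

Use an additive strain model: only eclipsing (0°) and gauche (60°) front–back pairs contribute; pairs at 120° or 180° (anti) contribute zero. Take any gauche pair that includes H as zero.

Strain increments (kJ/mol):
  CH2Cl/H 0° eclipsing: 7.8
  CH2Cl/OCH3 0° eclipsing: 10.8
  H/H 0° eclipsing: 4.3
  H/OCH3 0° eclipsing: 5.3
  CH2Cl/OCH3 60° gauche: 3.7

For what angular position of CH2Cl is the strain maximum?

CH2Cl at 0° (eclipsed): H(0°)/CH2Cl(0°) eclipsed 7.8; H(120°)/H(120°) eclipsed 4.3; OCH3(240°)/H(240°) eclipsed 5.3 → 17.4 kJ/mol.
CH2Cl at 60° (staggered): no non-H gauche contacts → 0.0 kJ/mol.
CH2Cl at 120° (eclipsed): H(0°)/H(0°) eclipsed 4.3; H(120°)/CH2Cl(120°) eclipsed 7.8; OCH3(240°)/H(240°) eclipsed 5.3 → 17.4 kJ/mol.
CH2Cl at 180° (staggered): OCH3(240°)/CH2Cl(180°) gauche 3.7 → 3.7 kJ/mol.
CH2Cl at 240° (eclipsed): H(0°)/H(0°) eclipsed 4.3; H(120°)/H(120°) eclipsed 4.3; OCH3(240°)/CH2Cl(240°) eclipsed 10.8 → 19.4 kJ/mol.
CH2Cl at 300° (staggered): OCH3(240°)/CH2Cl(300°) gauche 3.7 → 3.7 kJ/mol.
The maximum (19.4 kJ/mol) occurs with CH2Cl at 240°.

240°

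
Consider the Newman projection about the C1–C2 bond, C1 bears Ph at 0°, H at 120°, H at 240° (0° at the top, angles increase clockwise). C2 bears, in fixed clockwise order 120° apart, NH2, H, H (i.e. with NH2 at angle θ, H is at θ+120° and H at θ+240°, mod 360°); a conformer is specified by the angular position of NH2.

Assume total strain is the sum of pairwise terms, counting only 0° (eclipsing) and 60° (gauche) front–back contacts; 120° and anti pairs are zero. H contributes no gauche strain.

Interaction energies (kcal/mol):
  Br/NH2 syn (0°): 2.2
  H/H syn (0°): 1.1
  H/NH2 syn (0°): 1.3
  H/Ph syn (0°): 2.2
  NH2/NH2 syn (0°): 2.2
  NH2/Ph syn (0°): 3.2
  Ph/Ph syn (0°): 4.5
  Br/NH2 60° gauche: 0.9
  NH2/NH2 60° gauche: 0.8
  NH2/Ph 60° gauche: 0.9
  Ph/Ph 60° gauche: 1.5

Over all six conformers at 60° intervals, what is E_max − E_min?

5.4 kcal/mol

NH2 at 0° (eclipsed): Ph(0°)/NH2(0°) eclipsed 3.2; H(120°)/H(120°) eclipsed 1.1; H(240°)/H(240°) eclipsed 1.1 → 5.4 kcal/mol.
NH2 at 60° (staggered): Ph(0°)/NH2(60°) gauche 0.9 → 0.9 kcal/mol.
NH2 at 120° (eclipsed): Ph(0°)/H(0°) eclipsed 2.2; H(120°)/NH2(120°) eclipsed 1.3; H(240°)/H(240°) eclipsed 1.1 → 4.6 kcal/mol.
NH2 at 180° (staggered): no non-H gauche contacts → 0.0 kcal/mol.
NH2 at 240° (eclipsed): Ph(0°)/H(0°) eclipsed 2.2; H(120°)/H(120°) eclipsed 1.1; H(240°)/NH2(240°) eclipsed 1.3 → 4.6 kcal/mol.
NH2 at 300° (staggered): Ph(0°)/NH2(300°) gauche 0.9 → 0.9 kcal/mol.
Max at 0° (5.4 kcal/mol), min at 180° (0.0 kcal/mol); barrier = 5.4 kcal/mol.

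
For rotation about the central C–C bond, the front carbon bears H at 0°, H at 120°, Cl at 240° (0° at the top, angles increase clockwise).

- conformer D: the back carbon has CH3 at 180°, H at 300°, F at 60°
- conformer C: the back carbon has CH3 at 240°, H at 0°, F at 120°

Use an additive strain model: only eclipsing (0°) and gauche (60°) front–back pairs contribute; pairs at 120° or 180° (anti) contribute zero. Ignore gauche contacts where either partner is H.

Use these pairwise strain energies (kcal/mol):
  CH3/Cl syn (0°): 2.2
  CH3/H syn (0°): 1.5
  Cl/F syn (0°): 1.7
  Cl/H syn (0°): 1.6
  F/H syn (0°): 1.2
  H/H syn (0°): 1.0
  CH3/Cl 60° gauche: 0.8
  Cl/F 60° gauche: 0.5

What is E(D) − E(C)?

D is staggered. Cl at 240° is gauche with CH3 at 180° (0.8). Total 0.8 kcal/mol.
C is eclipsed. H at 0° is eclipsed with H at 0° (1.0); H at 120° is eclipsed with F at 120° (1.2); Cl at 240° is eclipsed with CH3 at 240° (2.2). Total 4.4 kcal/mol.
E(D) − E(C) = 0.8 − 4.4 = -3.6 kcal/mol.

-3.6 kcal/mol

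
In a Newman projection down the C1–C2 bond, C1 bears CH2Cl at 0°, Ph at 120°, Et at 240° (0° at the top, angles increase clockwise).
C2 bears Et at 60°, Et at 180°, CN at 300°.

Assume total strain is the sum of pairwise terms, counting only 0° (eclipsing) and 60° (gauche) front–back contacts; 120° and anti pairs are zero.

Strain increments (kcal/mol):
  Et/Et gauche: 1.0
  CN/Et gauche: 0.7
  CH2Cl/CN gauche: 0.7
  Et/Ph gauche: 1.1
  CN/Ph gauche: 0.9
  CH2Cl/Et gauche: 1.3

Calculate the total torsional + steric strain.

This conformer (staggered): CH2Cl–Et gauche, CH2Cl–CN gauche, Ph–Et gauche, Ph–Et gauche, Et–Et gauche, Et–CN gauche; 1.3 + 0.7 + 1.1 + 1.1 + 1.0 + 0.7 = 5.9 kcal/mol.

5.9 kcal/mol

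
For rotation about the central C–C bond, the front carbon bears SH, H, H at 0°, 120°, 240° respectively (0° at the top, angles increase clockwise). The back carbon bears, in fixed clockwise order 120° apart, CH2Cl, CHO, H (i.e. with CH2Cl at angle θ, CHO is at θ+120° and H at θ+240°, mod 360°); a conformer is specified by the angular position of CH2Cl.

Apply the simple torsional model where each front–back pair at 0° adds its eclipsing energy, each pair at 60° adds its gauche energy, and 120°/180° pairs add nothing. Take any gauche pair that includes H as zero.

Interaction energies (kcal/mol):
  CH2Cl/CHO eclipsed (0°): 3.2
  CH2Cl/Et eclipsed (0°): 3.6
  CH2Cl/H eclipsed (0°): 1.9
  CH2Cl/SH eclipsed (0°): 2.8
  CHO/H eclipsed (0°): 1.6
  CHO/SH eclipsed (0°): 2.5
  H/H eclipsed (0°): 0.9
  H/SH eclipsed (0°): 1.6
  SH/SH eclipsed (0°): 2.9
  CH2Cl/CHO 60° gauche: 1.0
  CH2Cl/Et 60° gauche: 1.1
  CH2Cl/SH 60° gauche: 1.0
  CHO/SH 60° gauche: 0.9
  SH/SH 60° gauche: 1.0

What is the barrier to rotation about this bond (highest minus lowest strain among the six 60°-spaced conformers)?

CH2Cl at 0° (eclipsed): SH–CH2Cl eclipsed, H–CHO eclipsed, H–H eclipsed; 2.8 + 1.6 + 0.9 = 5.3 kcal/mol.
CH2Cl at 60° (staggered): SH–CH2Cl gauche; 1.0 = 1.0 kcal/mol.
CH2Cl at 120° (eclipsed): SH–H eclipsed, H–CH2Cl eclipsed, H–CHO eclipsed; 1.6 + 1.9 + 1.6 = 5.1 kcal/mol.
CH2Cl at 180° (staggered): SH–CHO gauche; 0.9 = 0.9 kcal/mol.
CH2Cl at 240° (eclipsed): SH–CHO eclipsed, H–H eclipsed, H–CH2Cl eclipsed; 2.5 + 0.9 + 1.9 = 5.3 kcal/mol.
CH2Cl at 300° (staggered): SH–CH2Cl gauche, SH–CHO gauche; 1.0 + 0.9 = 1.9 kcal/mol.
Max at 0° (5.3 kcal/mol), min at 180° (0.9 kcal/mol); barrier = 4.4 kcal/mol.

4.4 kcal/mol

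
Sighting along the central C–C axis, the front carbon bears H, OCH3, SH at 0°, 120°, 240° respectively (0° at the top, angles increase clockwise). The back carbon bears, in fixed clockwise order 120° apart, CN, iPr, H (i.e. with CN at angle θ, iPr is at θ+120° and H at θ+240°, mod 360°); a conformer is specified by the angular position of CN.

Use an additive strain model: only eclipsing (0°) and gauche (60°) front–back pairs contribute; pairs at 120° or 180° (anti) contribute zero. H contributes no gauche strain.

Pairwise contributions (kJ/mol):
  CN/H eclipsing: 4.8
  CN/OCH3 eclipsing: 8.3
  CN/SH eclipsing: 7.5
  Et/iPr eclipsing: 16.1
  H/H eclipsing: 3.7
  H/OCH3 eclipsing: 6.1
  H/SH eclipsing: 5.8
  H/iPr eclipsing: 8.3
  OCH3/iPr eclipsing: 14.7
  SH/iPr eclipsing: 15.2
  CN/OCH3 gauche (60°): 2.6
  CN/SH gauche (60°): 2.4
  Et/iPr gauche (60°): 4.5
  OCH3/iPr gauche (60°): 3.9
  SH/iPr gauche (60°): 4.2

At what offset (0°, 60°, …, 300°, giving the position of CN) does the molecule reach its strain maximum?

CN at 0° (eclipsed): H(0°)/CN(0°) eclipsed 4.8; OCH3(120°)/iPr(120°) eclipsed 14.7; SH(240°)/H(240°) eclipsed 5.8 → 25.3 kJ/mol.
CN at 60° (staggered): OCH3(120°)/CN(60°) gauche 2.6; OCH3(120°)/iPr(180°) gauche 3.9; SH(240°)/iPr(180°) gauche 4.2 → 10.7 kJ/mol.
CN at 120° (eclipsed): H(0°)/H(0°) eclipsed 3.7; OCH3(120°)/CN(120°) eclipsed 8.3; SH(240°)/iPr(240°) eclipsed 15.2 → 27.2 kJ/mol.
CN at 180° (staggered): OCH3(120°)/CN(180°) gauche 2.6; SH(240°)/CN(180°) gauche 2.4; SH(240°)/iPr(300°) gauche 4.2 → 9.2 kJ/mol.
CN at 240° (eclipsed): H(0°)/iPr(0°) eclipsed 8.3; OCH3(120°)/H(120°) eclipsed 6.1; SH(240°)/CN(240°) eclipsed 7.5 → 21.9 kJ/mol.
CN at 300° (staggered): OCH3(120°)/iPr(60°) gauche 3.9; SH(240°)/CN(300°) gauche 2.4 → 6.3 kJ/mol.
The maximum (27.2 kJ/mol) occurs with CN at 120°.

120°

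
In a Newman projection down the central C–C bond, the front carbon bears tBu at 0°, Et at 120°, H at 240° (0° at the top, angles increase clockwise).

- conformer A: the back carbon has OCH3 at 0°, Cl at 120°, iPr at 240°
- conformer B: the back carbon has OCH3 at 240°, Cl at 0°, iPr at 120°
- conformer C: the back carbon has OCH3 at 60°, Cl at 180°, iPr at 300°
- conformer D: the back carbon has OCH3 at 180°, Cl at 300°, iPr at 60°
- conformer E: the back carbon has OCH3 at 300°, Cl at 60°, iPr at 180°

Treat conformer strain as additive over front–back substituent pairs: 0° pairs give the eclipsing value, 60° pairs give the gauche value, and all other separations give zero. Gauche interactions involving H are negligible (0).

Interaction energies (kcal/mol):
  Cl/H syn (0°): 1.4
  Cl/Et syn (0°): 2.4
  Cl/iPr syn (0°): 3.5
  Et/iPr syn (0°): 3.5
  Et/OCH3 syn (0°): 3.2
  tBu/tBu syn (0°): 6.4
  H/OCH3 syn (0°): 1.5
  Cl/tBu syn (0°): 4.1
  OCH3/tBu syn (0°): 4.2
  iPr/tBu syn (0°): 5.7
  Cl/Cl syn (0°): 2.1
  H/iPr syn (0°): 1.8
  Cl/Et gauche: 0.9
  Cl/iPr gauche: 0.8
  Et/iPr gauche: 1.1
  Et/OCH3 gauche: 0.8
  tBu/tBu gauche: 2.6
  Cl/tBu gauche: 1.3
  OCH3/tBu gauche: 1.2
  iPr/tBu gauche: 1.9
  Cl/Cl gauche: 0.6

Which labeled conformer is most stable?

E

A (eclipsed): tBu(0°)/OCH3(0°) eclipsed 4.2; Et(120°)/Cl(120°) eclipsed 2.4; H(240°)/iPr(240°) eclipsed 1.8 → 8.4 kcal/mol.
B (eclipsed): tBu(0°)/Cl(0°) eclipsed 4.1; Et(120°)/iPr(120°) eclipsed 3.5; H(240°)/OCH3(240°) eclipsed 1.5 → 9.1 kcal/mol.
C (staggered): tBu(0°)/OCH3(60°) gauche 1.2; tBu(0°)/iPr(300°) gauche 1.9; Et(120°)/OCH3(60°) gauche 0.8; Et(120°)/Cl(180°) gauche 0.9 → 4.8 kcal/mol.
D (staggered): tBu(0°)/Cl(300°) gauche 1.3; tBu(0°)/iPr(60°) gauche 1.9; Et(120°)/OCH3(180°) gauche 0.8; Et(120°)/iPr(60°) gauche 1.1 → 5.1 kcal/mol.
E (staggered): tBu(0°)/OCH3(300°) gauche 1.2; tBu(0°)/Cl(60°) gauche 1.3; Et(120°)/Cl(60°) gauche 0.9; Et(120°)/iPr(180°) gauche 1.1 → 4.5 kcal/mol.
E has the lowest total (4.5 kcal/mol).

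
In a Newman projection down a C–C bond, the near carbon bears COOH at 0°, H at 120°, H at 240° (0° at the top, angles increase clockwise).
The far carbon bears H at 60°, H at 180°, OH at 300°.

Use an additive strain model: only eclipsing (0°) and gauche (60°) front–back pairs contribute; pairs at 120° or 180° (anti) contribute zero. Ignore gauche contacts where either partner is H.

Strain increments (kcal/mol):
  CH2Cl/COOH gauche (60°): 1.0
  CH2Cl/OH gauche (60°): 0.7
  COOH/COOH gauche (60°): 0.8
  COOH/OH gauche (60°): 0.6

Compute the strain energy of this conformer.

This conformer (staggered): COOH(0°)/OH(300°) gauche 0.6 → 0.6 kcal/mol.

0.6 kcal/mol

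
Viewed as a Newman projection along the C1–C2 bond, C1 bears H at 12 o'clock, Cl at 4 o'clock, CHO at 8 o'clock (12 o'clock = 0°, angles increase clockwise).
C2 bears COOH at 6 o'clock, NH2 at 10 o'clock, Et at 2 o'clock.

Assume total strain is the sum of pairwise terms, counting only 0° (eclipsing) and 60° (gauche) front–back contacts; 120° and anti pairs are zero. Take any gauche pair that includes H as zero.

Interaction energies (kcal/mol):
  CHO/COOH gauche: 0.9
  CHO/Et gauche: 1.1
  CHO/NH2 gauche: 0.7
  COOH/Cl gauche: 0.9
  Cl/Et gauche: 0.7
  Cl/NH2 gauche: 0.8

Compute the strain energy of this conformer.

3.2 kcal/mol

This conformer is staggered. Cl at 120° is gauche with COOH at 180° (0.9); Cl at 120° is gauche with Et at 60° (0.7); CHO at 240° is gauche with COOH at 180° (0.9); CHO at 240° is gauche with NH2 at 300° (0.7). Total 3.2 kcal/mol.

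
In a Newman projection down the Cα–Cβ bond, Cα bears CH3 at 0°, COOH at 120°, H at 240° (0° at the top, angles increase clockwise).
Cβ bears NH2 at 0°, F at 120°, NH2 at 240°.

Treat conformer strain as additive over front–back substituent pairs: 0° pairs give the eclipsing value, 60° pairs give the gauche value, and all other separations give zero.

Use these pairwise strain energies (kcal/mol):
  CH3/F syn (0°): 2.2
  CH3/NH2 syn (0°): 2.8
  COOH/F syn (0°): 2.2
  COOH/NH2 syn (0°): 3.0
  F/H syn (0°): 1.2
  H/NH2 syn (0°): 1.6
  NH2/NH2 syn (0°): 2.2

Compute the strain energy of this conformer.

6.6 kcal/mol

This conformer (eclipsed): CH3(0°)/NH2(0°) eclipsed 2.8; COOH(120°)/F(120°) eclipsed 2.2; H(240°)/NH2(240°) eclipsed 1.6 → 6.6 kcal/mol.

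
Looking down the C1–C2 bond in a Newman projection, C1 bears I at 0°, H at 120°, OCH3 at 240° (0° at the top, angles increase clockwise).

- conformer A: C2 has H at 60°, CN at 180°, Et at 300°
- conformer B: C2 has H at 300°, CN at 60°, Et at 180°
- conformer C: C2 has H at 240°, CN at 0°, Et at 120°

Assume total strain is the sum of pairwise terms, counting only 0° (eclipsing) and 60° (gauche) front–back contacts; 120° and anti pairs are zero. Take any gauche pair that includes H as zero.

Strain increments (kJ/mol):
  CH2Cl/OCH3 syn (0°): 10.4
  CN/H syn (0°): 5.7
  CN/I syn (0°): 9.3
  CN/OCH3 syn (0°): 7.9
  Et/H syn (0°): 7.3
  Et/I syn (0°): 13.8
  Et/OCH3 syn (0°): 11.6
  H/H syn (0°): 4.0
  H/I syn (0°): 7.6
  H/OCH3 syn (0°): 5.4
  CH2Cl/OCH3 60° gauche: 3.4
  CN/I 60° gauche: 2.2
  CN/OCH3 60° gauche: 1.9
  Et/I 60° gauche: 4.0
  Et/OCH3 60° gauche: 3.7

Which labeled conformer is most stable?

B

A (staggered): I–Et gauche, OCH3–CN gauche, OCH3–Et gauche; 4.0 + 1.9 + 3.7 = 9.6 kJ/mol.
B (staggered): I–CN gauche, OCH3–Et gauche; 2.2 + 3.7 = 5.9 kJ/mol.
C (eclipsed): I–CN eclipsed, H–Et eclipsed, OCH3–H eclipsed; 9.3 + 7.3 + 5.4 = 22.0 kJ/mol.
B has the lowest total (5.9 kJ/mol).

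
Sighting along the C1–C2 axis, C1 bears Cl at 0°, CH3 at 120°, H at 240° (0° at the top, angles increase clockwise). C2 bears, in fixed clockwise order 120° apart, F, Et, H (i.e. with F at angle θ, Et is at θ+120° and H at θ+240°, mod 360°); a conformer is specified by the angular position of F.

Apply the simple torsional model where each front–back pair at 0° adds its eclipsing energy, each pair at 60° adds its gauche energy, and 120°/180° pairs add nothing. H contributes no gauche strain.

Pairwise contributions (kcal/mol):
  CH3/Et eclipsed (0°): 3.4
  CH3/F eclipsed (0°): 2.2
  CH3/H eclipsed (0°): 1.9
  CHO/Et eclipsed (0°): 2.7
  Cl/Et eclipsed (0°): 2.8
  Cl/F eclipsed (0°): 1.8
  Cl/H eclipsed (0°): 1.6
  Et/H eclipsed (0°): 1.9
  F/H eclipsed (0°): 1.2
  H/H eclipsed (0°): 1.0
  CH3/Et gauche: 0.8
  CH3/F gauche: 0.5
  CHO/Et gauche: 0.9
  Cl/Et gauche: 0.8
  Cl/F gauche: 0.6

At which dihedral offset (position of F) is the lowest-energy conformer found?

180°

F at 0° (eclipsed): Cl–F eclipsed, CH3–Et eclipsed, H–H eclipsed; 1.8 + 3.4 + 1.0 = 6.2 kcal/mol.
F at 60° (staggered): Cl–F gauche, CH3–F gauche, CH3–Et gauche; 0.6 + 0.5 + 0.8 = 1.9 kcal/mol.
F at 120° (eclipsed): Cl–H eclipsed, CH3–F eclipsed, H–Et eclipsed; 1.6 + 2.2 + 1.9 = 5.7 kcal/mol.
F at 180° (staggered): Cl–Et gauche, CH3–F gauche; 0.8 + 0.5 = 1.3 kcal/mol.
F at 240° (eclipsed): Cl–Et eclipsed, CH3–H eclipsed, H–F eclipsed; 2.8 + 1.9 + 1.2 = 5.9 kcal/mol.
F at 300° (staggered): Cl–F gauche, Cl–Et gauche, CH3–Et gauche; 0.6 + 0.8 + 0.8 = 2.2 kcal/mol.
The minimum (1.3 kcal/mol) occurs with F at 180°.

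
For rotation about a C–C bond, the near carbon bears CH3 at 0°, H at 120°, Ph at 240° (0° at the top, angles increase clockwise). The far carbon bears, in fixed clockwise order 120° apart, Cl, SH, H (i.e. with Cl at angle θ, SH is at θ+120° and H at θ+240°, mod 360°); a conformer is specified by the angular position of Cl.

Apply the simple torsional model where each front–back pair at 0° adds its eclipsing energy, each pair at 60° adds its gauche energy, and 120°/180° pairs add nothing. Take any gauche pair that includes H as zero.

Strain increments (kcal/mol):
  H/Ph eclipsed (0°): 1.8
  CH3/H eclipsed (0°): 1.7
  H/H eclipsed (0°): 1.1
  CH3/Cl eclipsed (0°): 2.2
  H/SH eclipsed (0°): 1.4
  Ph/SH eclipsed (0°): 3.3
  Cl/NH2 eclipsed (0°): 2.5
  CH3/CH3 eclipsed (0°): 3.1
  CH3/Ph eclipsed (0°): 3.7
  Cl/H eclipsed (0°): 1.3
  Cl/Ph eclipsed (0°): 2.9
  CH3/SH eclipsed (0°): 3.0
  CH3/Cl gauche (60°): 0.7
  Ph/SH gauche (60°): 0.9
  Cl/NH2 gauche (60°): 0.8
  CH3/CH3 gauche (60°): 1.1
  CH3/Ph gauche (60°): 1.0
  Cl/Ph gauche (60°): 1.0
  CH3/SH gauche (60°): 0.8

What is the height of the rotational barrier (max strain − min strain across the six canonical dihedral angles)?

5.4 kcal/mol

Cl at 0° is eclipsed. CH3 at 0° is eclipsed with Cl at 0° (2.2); H at 120° is eclipsed with SH at 120° (1.4); Ph at 240° is eclipsed with H at 240° (1.8). Total 5.4 kcal/mol.
Cl at 60° is staggered. CH3 at 0° is gauche with Cl at 60° (0.7); Ph at 240° is gauche with SH at 180° (0.9). Total 1.6 kcal/mol.
Cl at 120° is eclipsed. CH3 at 0° is eclipsed with H at 0° (1.7); H at 120° is eclipsed with Cl at 120° (1.3); Ph at 240° is eclipsed with SH at 240° (3.3). Total 6.3 kcal/mol.
Cl at 180° is staggered. CH3 at 0° is gauche with SH at 300° (0.8); Ph at 240° is gauche with Cl at 180° (1.0); Ph at 240° is gauche with SH at 300° (0.9). Total 2.7 kcal/mol.
Cl at 240° is eclipsed. CH3 at 0° is eclipsed with SH at 0° (3.0); H at 120° is eclipsed with H at 120° (1.1); Ph at 240° is eclipsed with Cl at 240° (2.9). Total 7.0 kcal/mol.
Cl at 300° is staggered. CH3 at 0° is gauche with Cl at 300° (0.7); CH3 at 0° is gauche with SH at 60° (0.8); Ph at 240° is gauche with Cl at 300° (1.0). Total 2.5 kcal/mol.
Max at 240° (7.0 kcal/mol), min at 60° (1.6 kcal/mol); barrier = 5.4 kcal/mol.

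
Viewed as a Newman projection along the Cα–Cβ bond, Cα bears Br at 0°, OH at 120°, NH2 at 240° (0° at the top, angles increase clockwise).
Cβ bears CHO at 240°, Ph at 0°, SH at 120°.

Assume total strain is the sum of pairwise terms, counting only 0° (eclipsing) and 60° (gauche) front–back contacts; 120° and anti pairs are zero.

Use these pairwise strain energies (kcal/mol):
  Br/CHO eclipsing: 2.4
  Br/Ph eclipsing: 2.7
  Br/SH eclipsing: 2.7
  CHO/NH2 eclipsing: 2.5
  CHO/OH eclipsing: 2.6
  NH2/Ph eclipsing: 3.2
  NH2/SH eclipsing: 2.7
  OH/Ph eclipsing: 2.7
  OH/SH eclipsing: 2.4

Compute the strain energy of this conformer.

7.6 kcal/mol

This conformer is eclipsed. Br at 0° is eclipsed with Ph at 0° (2.7); OH at 120° is eclipsed with SH at 120° (2.4); NH2 at 240° is eclipsed with CHO at 240° (2.5). Total 7.6 kcal/mol.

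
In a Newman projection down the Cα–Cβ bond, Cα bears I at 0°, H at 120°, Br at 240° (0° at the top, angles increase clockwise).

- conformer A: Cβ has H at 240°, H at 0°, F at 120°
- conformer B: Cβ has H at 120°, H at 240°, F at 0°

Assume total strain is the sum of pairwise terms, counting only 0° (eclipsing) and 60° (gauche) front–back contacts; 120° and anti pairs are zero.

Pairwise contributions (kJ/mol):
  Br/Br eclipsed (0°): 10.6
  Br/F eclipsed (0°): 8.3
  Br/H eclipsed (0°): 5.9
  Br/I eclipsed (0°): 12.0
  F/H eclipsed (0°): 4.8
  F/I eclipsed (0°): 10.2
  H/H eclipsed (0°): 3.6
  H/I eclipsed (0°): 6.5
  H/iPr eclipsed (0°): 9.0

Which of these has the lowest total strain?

A (eclipsed): I(0°)/H(0°) eclipsed 6.5; H(120°)/F(120°) eclipsed 4.8; Br(240°)/H(240°) eclipsed 5.9 → 17.2 kJ/mol.
B (eclipsed): I(0°)/F(0°) eclipsed 10.2; H(120°)/H(120°) eclipsed 3.6; Br(240°)/H(240°) eclipsed 5.9 → 19.7 kJ/mol.
A has the lowest total (17.2 kJ/mol).

A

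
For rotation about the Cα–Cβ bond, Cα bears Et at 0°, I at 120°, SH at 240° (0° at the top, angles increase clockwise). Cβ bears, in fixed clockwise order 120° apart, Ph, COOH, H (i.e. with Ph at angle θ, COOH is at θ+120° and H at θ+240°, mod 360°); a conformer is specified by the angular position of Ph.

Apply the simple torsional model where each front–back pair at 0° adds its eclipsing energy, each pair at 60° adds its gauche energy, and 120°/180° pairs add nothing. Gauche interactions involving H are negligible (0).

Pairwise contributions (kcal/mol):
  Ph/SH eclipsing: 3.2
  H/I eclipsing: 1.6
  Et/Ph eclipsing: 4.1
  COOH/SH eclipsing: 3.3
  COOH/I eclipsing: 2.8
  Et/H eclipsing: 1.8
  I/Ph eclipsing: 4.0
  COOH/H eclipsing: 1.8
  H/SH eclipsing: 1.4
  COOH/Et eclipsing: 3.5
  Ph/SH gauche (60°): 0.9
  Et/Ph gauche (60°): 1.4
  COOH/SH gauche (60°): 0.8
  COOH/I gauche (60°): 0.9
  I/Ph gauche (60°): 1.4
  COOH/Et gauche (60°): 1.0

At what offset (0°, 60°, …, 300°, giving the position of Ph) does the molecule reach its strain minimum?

Ph at 0° (eclipsed): Et(0°)/Ph(0°) eclipsed 4.1; I(120°)/COOH(120°) eclipsed 2.8; SH(240°)/H(240°) eclipsed 1.4 → 8.3 kcal/mol.
Ph at 60° (staggered): Et(0°)/Ph(60°) gauche 1.4; I(120°)/Ph(60°) gauche 1.4; I(120°)/COOH(180°) gauche 0.9; SH(240°)/COOH(180°) gauche 0.8 → 4.5 kcal/mol.
Ph at 120° (eclipsed): Et(0°)/H(0°) eclipsed 1.8; I(120°)/Ph(120°) eclipsed 4.0; SH(240°)/COOH(240°) eclipsed 3.3 → 9.1 kcal/mol.
Ph at 180° (staggered): Et(0°)/COOH(300°) gauche 1.0; I(120°)/Ph(180°) gauche 1.4; SH(240°)/Ph(180°) gauche 0.9; SH(240°)/COOH(300°) gauche 0.8 → 4.1 kcal/mol.
Ph at 240° (eclipsed): Et(0°)/COOH(0°) eclipsed 3.5; I(120°)/H(120°) eclipsed 1.6; SH(240°)/Ph(240°) eclipsed 3.2 → 8.3 kcal/mol.
Ph at 300° (staggered): Et(0°)/Ph(300°) gauche 1.4; Et(0°)/COOH(60°) gauche 1.0; I(120°)/COOH(60°) gauche 0.9; SH(240°)/Ph(300°) gauche 0.9 → 4.2 kcal/mol.
The minimum (4.1 kcal/mol) occurs with Ph at 180°.

180°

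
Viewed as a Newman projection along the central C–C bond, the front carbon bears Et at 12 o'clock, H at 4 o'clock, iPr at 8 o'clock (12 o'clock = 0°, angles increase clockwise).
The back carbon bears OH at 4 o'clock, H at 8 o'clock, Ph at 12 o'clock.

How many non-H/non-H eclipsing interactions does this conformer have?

1

Non-H eclipsing pairs: Et(0°)/Ph(0°) — 1 interaction.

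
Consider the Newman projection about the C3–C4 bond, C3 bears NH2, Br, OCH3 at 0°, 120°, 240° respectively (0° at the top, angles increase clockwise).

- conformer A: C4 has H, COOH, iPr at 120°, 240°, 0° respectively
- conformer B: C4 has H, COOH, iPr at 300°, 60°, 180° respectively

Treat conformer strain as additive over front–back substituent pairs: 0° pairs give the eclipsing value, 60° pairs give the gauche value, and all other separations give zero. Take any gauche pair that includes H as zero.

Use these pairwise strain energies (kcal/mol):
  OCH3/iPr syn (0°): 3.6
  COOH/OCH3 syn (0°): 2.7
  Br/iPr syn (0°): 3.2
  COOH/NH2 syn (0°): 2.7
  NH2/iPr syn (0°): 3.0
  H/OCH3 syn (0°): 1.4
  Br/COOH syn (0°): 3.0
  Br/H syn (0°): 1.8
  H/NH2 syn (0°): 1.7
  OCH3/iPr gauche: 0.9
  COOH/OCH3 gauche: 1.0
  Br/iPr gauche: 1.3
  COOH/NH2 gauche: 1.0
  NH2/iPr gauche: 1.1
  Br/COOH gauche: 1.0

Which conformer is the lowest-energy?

A (eclipsed): NH2–iPr eclipsed, Br–H eclipsed, OCH3–COOH eclipsed; 3.0 + 1.8 + 2.7 = 7.5 kcal/mol.
B (staggered): NH2–COOH gauche, Br–COOH gauche, Br–iPr gauche, OCH3–iPr gauche; 1.0 + 1.0 + 1.3 + 0.9 = 4.2 kcal/mol.
B has the lowest total (4.2 kcal/mol).

B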